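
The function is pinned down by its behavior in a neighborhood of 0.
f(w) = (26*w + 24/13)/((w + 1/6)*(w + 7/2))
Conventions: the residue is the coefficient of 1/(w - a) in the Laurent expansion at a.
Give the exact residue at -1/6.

The residue is -97/130.

At the order-1 pole -1/6 set g(w) = (w - (-1/6))*f(w) = (26*w + 24/13)/(w + 7/2).
Simple pole: residue = g(a) at a = -1/6, which is -97/130.


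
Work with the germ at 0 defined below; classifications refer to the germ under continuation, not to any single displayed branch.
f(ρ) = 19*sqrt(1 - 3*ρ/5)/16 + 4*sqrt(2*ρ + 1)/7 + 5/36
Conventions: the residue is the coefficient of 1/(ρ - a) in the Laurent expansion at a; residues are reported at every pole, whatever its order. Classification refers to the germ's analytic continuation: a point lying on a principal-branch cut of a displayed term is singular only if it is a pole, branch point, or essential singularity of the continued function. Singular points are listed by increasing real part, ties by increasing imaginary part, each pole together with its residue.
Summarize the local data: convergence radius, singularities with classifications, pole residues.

Radius of convergence at 0: 1/2.
At -1/2: an algebraic (square-root) branch point.
At 5/3: an algebraic (square-root) branch point.

Branch term (4/7)*sqrt(1 - ρ/(-1/2)): its argument vanishes at ρ = -1/2, a square-root branch point, modulus 1/2.
Branch term (19/16)*sqrt(1 - ρ/(5/3)): its argument vanishes at ρ = 5/3, a square-root branch point, modulus 5/3.
The radius of convergence is the smallest modulus among the singular points: 1/2.
List the singular points by increasing real part (a conjugate pair: the negative imaginary part first).


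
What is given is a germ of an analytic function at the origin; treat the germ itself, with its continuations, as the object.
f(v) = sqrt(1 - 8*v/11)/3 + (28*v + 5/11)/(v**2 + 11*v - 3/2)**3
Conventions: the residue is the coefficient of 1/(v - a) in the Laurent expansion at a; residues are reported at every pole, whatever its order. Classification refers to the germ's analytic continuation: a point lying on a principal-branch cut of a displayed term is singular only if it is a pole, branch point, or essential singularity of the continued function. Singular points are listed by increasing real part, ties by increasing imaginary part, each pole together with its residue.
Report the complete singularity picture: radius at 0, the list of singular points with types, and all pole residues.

Radius of convergence at 0: -11/2 + (1/2)*sqrt(127).
At -11/2 - (1/2)*sqrt(127): a pole of order 3; residue (10134/22532213)*sqrt(127).
At -11/2 + (1/2)*sqrt(127): a pole of order 3; residue -(10134/22532213)*sqrt(127).
At 11/8: an algebraic (square-root) branch point.

Denominator factor (v**2 + 11*v - 3/2)^3: discriminant 127, real irrational roots -11/2 + (1/2)*sqrt(127) and -11/2 - (1/2)*sqrt(127); poles of order 3, moduli -11/2 + (1/2)*sqrt(127) and 11/2 + (1/2)*sqrt(127).
Branch term (1/3)*sqrt(1 - v/(11/8)): its argument vanishes at v = 11/8, a square-root branch point, modulus 11/8.
The radius of convergence is the smallest modulus among the singular points: -11/2 + (1/2)*sqrt(127).
The branch term is analytic at -11/2 - (1/2)*sqrt(127) and contributes nothing to the residue; only the rational part matters.
The factor v**2 + 11*v - 3/2 splits as (v - a)(v - a') with a = -11/2 - (1/2)*sqrt(127), a' = -11/2 + (1/2)*sqrt(127). At the order-3 pole a set g(v) = (v - a)^3*(rational part) = [28*v + 5/11] / (v - a')^3.
Order-3 pole: residue = g''(a)/2; g''(-11/2 - (1/2)*sqrt(127)) = (20268/22532213)*sqrt(127), so the residue is (10134/22532213)*sqrt(127).
The branch term is analytic at -11/2 + (1/2)*sqrt(127) and contributes nothing to the residue; only the rational part matters.
The factor v**2 + 11*v - 3/2 splits as (v - a)(v - a') with a = -11/2 + (1/2)*sqrt(127), a' = -11/2 - (1/2)*sqrt(127). At the order-3 pole a set g(v) = (v - a)^3*(rational part) = [28*v + 5/11] / (v - a')^3.
Order-3 pole: residue = g''(a)/2; g''(-11/2 + (1/2)*sqrt(127)) = -(20268/22532213)*sqrt(127), so the residue is -(10134/22532213)*sqrt(127).
List the singular points by increasing real part (a conjugate pair: the negative imaginary part first).


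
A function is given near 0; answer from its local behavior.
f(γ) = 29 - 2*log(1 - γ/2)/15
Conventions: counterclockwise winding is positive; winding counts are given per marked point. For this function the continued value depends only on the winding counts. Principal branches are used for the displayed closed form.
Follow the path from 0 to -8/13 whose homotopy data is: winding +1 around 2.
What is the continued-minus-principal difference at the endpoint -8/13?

The rational part is single-valued and drops out of the difference; each branch term changes only by its own monodromy.
(-2/15)*log(1 - γ/(2)): each positive loop around 2 adds 2*pi*i to the log, so winding +1 contributes (-2/15)*(1)*2*pi*i = -(4/15)*pi*i.
Summing the contributions at γ = -8/13 gives -(4/15)*pi*i.

Continued minus principal equals -(4/15)*pi*i.


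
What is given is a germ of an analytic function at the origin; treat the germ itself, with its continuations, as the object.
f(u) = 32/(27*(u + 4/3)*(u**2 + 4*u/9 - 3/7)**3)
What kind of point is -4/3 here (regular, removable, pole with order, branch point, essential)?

The point is a pole of order 1.

The denominator factor u + 4/3 vanishes at -4/3 and appears to the power 1; the numerator there equals 32/27, nonzero, and no other factor vanishes.
Hence a pole whose order is the multiplicity, 1.


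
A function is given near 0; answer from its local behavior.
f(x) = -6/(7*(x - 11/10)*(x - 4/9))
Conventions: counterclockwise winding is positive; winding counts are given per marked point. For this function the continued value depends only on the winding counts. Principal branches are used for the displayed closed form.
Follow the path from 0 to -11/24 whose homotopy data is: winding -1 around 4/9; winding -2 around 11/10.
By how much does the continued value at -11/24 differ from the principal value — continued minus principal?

The function is rational, hence single-valued: continuing it around any pole returns the same value, so the difference is 0.

Continued minus principal equals 0.


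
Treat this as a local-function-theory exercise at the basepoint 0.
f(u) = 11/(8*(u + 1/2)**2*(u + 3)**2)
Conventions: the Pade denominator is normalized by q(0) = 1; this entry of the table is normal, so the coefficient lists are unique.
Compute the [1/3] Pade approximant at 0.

The Pade approximant has numerator coefficients [11/18, -11/126]; denominator coefficients [1, 95/21, 55/9, 15/7].

Taylor coefficients needed (expand at 0): a_0 = 11/18, a_1 = -77/27, a_2 = 55/6, a_3 = -6160/243, a_4 = 94435/1458.
Write the denominator as Q(u) = 1 + q1*u + q2*u^2 + q3*u^3. Requiring Q*f - P = O(u^5) with deg P <= 1 kills the coefficients of u^2..u^4 in Q*f:
  u^2: a_2 + q1*a_1 + q2*a_0 = 0, i.e. 55/6 + (-77/27)*q1 + (11/18)*q2 = 0.
  u^3: a_3 + q1*a_2 + q2*a_1 + q3*a_0 = 0, i.e. -6160/243 + (55/6)*q1 + (-77/27)*q2 + (11/18)*q3 = 0.
  u^4: a_4 + q1*a_3 + q2*a_2 + q3*a_1 = 0, i.e. 94435/1458 + (-6160/243)*q1 + (55/6)*q2 + (-77/27)*q3 = 0.
Solving this linear system: q1 = 95/21, q2 = 55/9, q3 = 15/7.
The numerator is Q*f truncated at degree 1: P0 = a_0 = 11/18; P1 = a_1 + q1*a_0 = -11/126.


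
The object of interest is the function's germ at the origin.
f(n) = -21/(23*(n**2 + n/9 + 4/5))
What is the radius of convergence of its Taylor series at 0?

Denominator factor (n**2 + n/9 + 4/5): discriminant -1291/405, complex-conjugate roots (-1/18) + ((1/90)*sqrt(6455))*i and (-1/18) - ((1/90)*sqrt(6455))*i; poles of order 1, moduli (2/5)*sqrt(5) and (2/5)*sqrt(5).
The radius of convergence is the smallest modulus among the singular points: (2/5)*sqrt(5).

The radius of convergence is (2/5)*sqrt(5).


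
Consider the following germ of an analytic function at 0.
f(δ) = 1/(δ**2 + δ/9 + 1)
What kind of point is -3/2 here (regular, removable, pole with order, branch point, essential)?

Denominator factors: δ**2 + δ/9 + 1 = 37/12 at δ = -3/2 — none vanishes.
So the germ continues analytically to -3/2.

The point is a regular point.


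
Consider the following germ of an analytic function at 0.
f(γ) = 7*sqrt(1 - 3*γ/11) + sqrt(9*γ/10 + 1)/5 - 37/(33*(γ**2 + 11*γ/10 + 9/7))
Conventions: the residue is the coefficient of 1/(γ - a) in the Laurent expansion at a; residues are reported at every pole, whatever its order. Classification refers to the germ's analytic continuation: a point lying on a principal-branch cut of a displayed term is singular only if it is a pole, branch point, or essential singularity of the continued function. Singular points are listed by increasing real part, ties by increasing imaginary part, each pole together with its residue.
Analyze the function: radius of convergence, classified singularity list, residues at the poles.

Radius of convergence at 0: 10/9.
At -10/9: an algebraic (square-root) branch point.
At (-11/20) - ((1/140)*sqrt(19271))*i: a pole of order 1; residue -((370/90849)*sqrt(19271))*i.
At (-11/20) + ((1/140)*sqrt(19271))*i: a pole of order 1; residue ((370/90849)*sqrt(19271))*i.
At 11/3: an algebraic (square-root) branch point.

Denominator factor (γ**2 + 11*γ/10 + 9/7): discriminant -2753/700, complex-conjugate roots (-11/20) + ((1/140)*sqrt(19271))*i and (-11/20) - ((1/140)*sqrt(19271))*i; poles of order 1, moduli (3/7)*sqrt(7) and (3/7)*sqrt(7).
Branch term (7)*sqrt(1 - γ/(11/3)): its argument vanishes at γ = 11/3, a square-root branch point, modulus 11/3.
Branch term (1/5)*sqrt(1 - γ/(-10/9)): its argument vanishes at γ = -10/9, a square-root branch point, modulus 10/9.
The radius of convergence is the smallest modulus among the singular points: 10/9.
The branch terms are analytic at (-11/20) - ((1/140)*sqrt(19271))*i and contribute nothing to the residue; only the rational part matters.
The factor γ**2 + 11*γ/10 + 9/7 splits as (γ - a)(γ - a') with a = (-11/20) - ((1/140)*sqrt(19271))*i, a' = (-11/20) + ((1/140)*sqrt(19271))*i. At the order-1 pole a set g(γ) = (γ - a)*(rational part) = [-37/33] / (γ - a').
Simple pole: residue = g(a) at a = (-11/20) - ((1/140)*sqrt(19271))*i, which is -((370/90849)*sqrt(19271))*i.
The branch terms are analytic at (-11/20) + ((1/140)*sqrt(19271))*i and contribute nothing to the residue; only the rational part matters.
The factor γ**2 + 11*γ/10 + 9/7 splits as (γ - a)(γ - a') with a = (-11/20) + ((1/140)*sqrt(19271))*i, a' = (-11/20) - ((1/140)*sqrt(19271))*i. At the order-1 pole a set g(γ) = (γ - a)*(rational part) = [-37/33] / (γ - a').
Simple pole: residue = g(a) at a = (-11/20) + ((1/140)*sqrt(19271))*i, which is ((370/90849)*sqrt(19271))*i.
List the singular points by increasing real part (a conjugate pair: the negative imaginary part first).


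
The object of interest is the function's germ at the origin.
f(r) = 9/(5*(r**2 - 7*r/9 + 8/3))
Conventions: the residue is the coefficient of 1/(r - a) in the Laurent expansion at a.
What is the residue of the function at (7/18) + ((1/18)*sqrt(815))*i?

The residue is -((81/4075)*sqrt(815))*i.

The factor r**2 - 7*r/9 + 8/3 splits as (r - a)(r - a') with a = (7/18) + ((1/18)*sqrt(815))*i, a' = (7/18) - ((1/18)*sqrt(815))*i. At the order-1 pole a set g(r) = (r - a)*f(r) = [9/5] / (r - a').
Simple pole: residue = g(a) at a = (7/18) + ((1/18)*sqrt(815))*i, which is -((81/4075)*sqrt(815))*i.


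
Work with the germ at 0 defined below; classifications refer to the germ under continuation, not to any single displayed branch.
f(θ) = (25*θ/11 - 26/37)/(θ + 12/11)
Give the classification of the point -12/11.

The denominator factor θ + 12/11 vanishes at -12/11 and appears to the power 1; the numerator there equals -14246/4477, nonzero, and no other factor vanishes.
Hence a pole whose order is the multiplicity, 1.

The point is a pole of order 1.


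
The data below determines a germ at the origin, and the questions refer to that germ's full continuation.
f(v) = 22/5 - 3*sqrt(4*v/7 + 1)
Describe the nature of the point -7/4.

The term (-3)*sqrt(1 - v/(-7/4)) has argument 1 - -7/4/(-7/4) = 0 at -7/4: a square-root (algebraic, two-sheeted) branch point; the remaining terms are analytic or single-valued there.

The point is an algebraic (square-root) branch point.


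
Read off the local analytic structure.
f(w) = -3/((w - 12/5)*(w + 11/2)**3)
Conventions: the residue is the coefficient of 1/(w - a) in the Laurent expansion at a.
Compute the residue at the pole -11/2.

At the order-3 pole -11/2 set g(w) = (w - (-11/2))^3*f(w) = -3/(w - 12/5).
Order-3 pole: residue = g''(a)/2; g''(-11/2) = 6000/493039, so the residue is 3000/493039.

The residue is 3000/493039.


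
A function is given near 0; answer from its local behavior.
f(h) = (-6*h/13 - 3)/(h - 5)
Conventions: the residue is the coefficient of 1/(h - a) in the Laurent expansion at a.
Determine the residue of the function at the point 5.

At the order-1 pole 5 set g(h) = (h - (5))*f(h) = -6*h/13 - 3.
Simple pole: residue = g(a) at a = 5, which is -69/13.

The residue is -69/13.


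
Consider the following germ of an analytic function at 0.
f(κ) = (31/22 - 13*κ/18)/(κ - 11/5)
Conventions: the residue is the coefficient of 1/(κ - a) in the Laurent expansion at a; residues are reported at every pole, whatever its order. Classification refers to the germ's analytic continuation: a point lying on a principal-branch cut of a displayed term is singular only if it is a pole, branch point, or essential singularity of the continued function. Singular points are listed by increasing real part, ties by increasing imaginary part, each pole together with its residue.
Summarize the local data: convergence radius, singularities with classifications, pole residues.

Denominator factor (κ - 11/5): pole of order 1 at 11/5, modulus 11/5.
The radius of convergence is the smallest modulus among the singular points: 11/5.
At the order-1 pole 11/5 set g(κ) = (κ - (11/5))*f(κ) = 31/22 - 13*κ/18.
Simple pole: residue = g(a) at a = 11/5, which is -89/495.

Radius of convergence at 0: 11/5.
At 11/5: a pole of order 1; residue -89/495.


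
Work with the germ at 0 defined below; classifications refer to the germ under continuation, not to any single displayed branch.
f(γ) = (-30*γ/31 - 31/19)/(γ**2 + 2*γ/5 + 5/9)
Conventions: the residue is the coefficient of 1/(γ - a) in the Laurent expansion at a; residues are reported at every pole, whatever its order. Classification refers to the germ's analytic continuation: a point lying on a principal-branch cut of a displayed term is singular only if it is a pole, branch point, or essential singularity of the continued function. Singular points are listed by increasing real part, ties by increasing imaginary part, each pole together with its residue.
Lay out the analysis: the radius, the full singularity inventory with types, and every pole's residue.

Denominator factor (γ**2 + 2*γ/5 + 5/9): discriminant -464/225, complex-conjugate roots (-1/5) + ((2/15)*sqrt(29))*i and (-1/5) - ((2/15)*sqrt(29))*i; poles of order 1, moduli (1/3)*sqrt(5) and (1/3)*sqrt(5).
The radius of convergence is the smallest modulus among the singular points: (1/3)*sqrt(5).
The factor γ**2 + 2*γ/5 + 5/9 splits as (γ - a)(γ - a') with a = (-1/5) - ((2/15)*sqrt(29))*i, a' = (-1/5) + ((2/15)*sqrt(29))*i. At the order-1 pole a set g(γ) = (γ - a)*f(γ) = [-30*γ/31 - 31/19] / (γ - a').
Simple pole: residue = g(a) at a = (-1/5) - ((2/15)*sqrt(29))*i, which is (-15/31) - ((12705/68324)*sqrt(29))*i.
The factor γ**2 + 2*γ/5 + 5/9 splits as (γ - a)(γ - a') with a = (-1/5) + ((2/15)*sqrt(29))*i, a' = (-1/5) - ((2/15)*sqrt(29))*i. At the order-1 pole a set g(γ) = (γ - a)*f(γ) = [-30*γ/31 - 31/19] / (γ - a').
Simple pole: residue = g(a) at a = (-1/5) + ((2/15)*sqrt(29))*i, which is (-15/31) + ((12705/68324)*sqrt(29))*i.
List the singular points by increasing real part (a conjugate pair: the negative imaginary part first).

Radius of convergence at 0: (1/3)*sqrt(5).
At (-1/5) - ((2/15)*sqrt(29))*i: a pole of order 1; residue (-15/31) - ((12705/68324)*sqrt(29))*i.
At (-1/5) + ((2/15)*sqrt(29))*i: a pole of order 1; residue (-15/31) + ((12705/68324)*sqrt(29))*i.


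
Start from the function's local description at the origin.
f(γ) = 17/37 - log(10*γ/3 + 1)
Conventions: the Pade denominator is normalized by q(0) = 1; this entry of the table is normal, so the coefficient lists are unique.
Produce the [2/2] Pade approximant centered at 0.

Taylor coefficients needed (expand at 0): a_0 = 17/37, a_1 = -10/3, a_2 = 50/9, a_3 = -1000/81, a_4 = 2500/81.
Write the denominator as Q(γ) = 1 + q1*γ + q2*γ^2. Requiring Q*f - P = O(γ^5) with deg P <= 2 kills the coefficients of γ^3..γ^4 in Q*f:
  γ^3: a_3 + q1*a_2 + q2*a_1 = 0, i.e. -1000/81 + (50/9)*q1 + (-10/3)*q2 = 0.
  γ^4: a_4 + q1*a_3 + q2*a_2 = 0, i.e. 2500/81 + (-1000/81)*q1 + (50/9)*q2 = 0.
Solving this linear system: q1 = 10/3, q2 = 50/27.
The numerator is Q*f truncated at degree 2: P0 = a_0 = 17/37; P1 = a_1 + q1*a_0 = -200/111; P2 = a_2 + q1*a_1 + q2*a_0 = -4700/999.

The Pade approximant has numerator coefficients [17/37, -200/111, -4700/999]; denominator coefficients [1, 10/3, 50/27].


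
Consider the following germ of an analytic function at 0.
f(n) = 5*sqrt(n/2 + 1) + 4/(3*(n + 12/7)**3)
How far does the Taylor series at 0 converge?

The radius of convergence is 12/7.

Denominator factor (n + 12/7)^3: pole of order 3 at -12/7, modulus 12/7.
Branch term (5)*sqrt(1 - n/(-2)): its argument vanishes at n = -2, a square-root branch point, modulus 2.
The radius of convergence is the smallest modulus among the singular points: 12/7.


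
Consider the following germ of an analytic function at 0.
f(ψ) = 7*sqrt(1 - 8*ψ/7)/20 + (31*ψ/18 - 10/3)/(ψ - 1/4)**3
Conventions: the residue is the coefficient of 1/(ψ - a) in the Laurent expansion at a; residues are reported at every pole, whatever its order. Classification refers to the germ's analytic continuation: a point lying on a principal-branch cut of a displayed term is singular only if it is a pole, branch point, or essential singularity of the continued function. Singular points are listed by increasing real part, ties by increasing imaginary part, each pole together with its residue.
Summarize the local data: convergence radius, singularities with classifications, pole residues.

Radius of convergence at 0: 1/4.
At 1/4: a pole of order 3; residue 0.
At 7/8: an algebraic (square-root) branch point.

Denominator factor (ψ - 1/4)^3: pole of order 3 at 1/4, modulus 1/4.
Branch term (7/20)*sqrt(1 - ψ/(7/8)): its argument vanishes at ψ = 7/8, a square-root branch point, modulus 7/8.
The radius of convergence is the smallest modulus among the singular points: 1/4.
The branch term is analytic at 1/4 and contributes nothing to the residue; only the rational part matters.
At the order-3 pole 1/4 set g(ψ) = (ψ - (1/4))^3*(rational part) = 31*ψ/18 - 10/3.
Order-3 pole: residue = g''(a)/2; g''(1/4) = 0, so the residue is 0.
List the singular points by increasing real part (a conjugate pair: the negative imaginary part first).


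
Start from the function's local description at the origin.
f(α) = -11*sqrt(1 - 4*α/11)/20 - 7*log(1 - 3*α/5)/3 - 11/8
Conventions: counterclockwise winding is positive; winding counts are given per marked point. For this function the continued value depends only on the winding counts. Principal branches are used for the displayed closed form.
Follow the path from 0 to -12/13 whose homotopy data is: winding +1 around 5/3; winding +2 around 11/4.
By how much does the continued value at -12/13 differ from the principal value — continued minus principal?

The rational part is single-valued and drops out of the difference; each branch term changes only by its own monodromy.
(-7/3)*log(1 - α/(5/3)): each positive loop around 5/3 adds 2*pi*i to the log, so winding +1 contributes (-7/3)*(1)*2*pi*i = -(14/3)*pi*i.
(-11/20)*sqrt(1 - α/(11/4)): winding +2 is even, the square root returns to the same sheet, contribution 0.
Summing the contributions at α = -12/13 gives -(14/3)*pi*i.

Continued minus principal equals -(14/3)*pi*i.


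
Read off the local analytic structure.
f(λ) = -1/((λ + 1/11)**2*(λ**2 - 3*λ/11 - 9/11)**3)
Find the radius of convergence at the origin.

Denominator factor (λ**2 - 3*λ/11 - 9/11)^3: discriminant 405/121, real irrational roots 3/22 + (9/22)*sqrt(5) and 3/22 - (9/22)*sqrt(5); poles of order 3, moduli 3/22 + (9/22)*sqrt(5) and -3/22 + (9/22)*sqrt(5).
Denominator factor (λ + 1/11)^2: pole of order 2 at -1/11, modulus 1/11.
The radius of convergence is the smallest modulus among the singular points: 1/11.

The radius of convergence is 1/11.


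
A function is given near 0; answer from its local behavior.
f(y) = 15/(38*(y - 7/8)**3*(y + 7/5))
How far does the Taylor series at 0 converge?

Denominator factor (y - 7/8)^3: pole of order 3 at 7/8, modulus 7/8.
Denominator factor (y + 7/5): pole of order 1 at -7/5, modulus 7/5.
The radius of convergence is the smallest modulus among the singular points: 7/8.

The radius of convergence is 7/8.


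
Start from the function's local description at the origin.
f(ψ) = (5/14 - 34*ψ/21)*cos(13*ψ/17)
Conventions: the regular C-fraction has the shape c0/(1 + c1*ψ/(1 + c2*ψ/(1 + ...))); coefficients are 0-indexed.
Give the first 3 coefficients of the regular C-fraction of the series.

The regular C-fraction coefficients are [5/14, 68/15, -2710697/589560].

Taylor coefficients (expand at 0): a_0 = 5/14, a_1 = -34/21, a_2 = -845/8092.
c0 = a_0 = 5/14. Peel one level at a time: if S = 1 + c*ψ/S' with S'(0) = 1, then c is the ψ-coefficient of S and S' = c*ψ/(S - 1).
S_1 = c0/f = 1 + (68/15)*ψ + (2710697/130050)*ψ^2 + ...; c1 = 68/15.
S_2 = c1*ψ/(S_1 - 1) = 1 + (-2710697/589560)*ψ + ...; c2 = -2710697/589560.


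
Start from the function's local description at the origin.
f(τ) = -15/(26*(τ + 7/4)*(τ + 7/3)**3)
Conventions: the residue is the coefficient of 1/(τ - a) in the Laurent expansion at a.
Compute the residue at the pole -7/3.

At the order-3 pole -7/3 set g(τ) = (τ - (-7/3))^3*f(τ) = -15/(26*(τ + 7/4)).
Order-3 pole: residue = g''(a)/2; g''(-7/3) = 25920/4459, so the residue is 12960/4459.

The residue is 12960/4459.


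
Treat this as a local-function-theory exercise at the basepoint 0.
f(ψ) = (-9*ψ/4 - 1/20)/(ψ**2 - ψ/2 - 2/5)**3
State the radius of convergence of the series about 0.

Denominator factor (ψ**2 - ψ/2 - 2/5)^3: discriminant 37/20, real irrational roots 1/4 + (1/20)*sqrt(185) and 1/4 - (1/20)*sqrt(185); poles of order 3, moduli 1/4 + (1/20)*sqrt(185) and -1/4 + (1/20)*sqrt(185).
The radius of convergence is the smallest modulus among the singular points: -1/4 + (1/20)*sqrt(185).

The radius of convergence is -1/4 + (1/20)*sqrt(185).


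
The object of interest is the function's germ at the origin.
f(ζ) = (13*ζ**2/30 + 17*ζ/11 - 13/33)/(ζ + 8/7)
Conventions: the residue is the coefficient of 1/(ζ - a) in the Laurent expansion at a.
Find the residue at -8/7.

At the order-1 pole -8/7 set g(ζ) = (ζ - (-8/7))*f(ζ) = 13*ζ**2/30 + 17*ζ/11 - 13/33.
Simple pole: residue = g(a) at a = -8/7, which is -12889/8085.

The residue is -12889/8085.


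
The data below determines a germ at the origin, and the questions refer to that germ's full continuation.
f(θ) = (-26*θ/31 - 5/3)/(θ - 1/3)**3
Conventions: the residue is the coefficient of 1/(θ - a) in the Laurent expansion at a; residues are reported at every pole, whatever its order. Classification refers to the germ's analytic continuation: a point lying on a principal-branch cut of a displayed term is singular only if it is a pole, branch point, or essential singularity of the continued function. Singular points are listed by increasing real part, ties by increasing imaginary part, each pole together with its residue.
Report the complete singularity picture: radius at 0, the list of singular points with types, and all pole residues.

Radius of convergence at 0: 1/3.
At 1/3: a pole of order 3; residue 0.

Denominator factor (θ - 1/3)^3: pole of order 3 at 1/3, modulus 1/3.
The radius of convergence is the smallest modulus among the singular points: 1/3.
At the order-3 pole 1/3 set g(θ) = (θ - (1/3))^3*f(θ) = -26*θ/31 - 5/3.
Order-3 pole: residue = g''(a)/2; g''(1/3) = 0, so the residue is 0.


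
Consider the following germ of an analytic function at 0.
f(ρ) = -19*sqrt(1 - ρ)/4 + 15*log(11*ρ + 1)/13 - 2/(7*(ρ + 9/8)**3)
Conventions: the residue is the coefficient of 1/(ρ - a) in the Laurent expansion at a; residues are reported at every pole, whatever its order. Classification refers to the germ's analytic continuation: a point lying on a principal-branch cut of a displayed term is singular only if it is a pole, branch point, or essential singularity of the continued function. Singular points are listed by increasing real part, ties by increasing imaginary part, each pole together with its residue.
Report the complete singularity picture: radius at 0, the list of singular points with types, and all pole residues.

Denominator factor (ρ + 9/8)^3: pole of order 3 at -9/8, modulus 9/8.
Branch term (15/13)*log(1 - ρ/(-1/11)): its argument vanishes at ρ = -1/11, a logarithmic branch point, modulus 1/11.
Branch term (-19/4)*sqrt(1 - ρ/(1)): its argument vanishes at ρ = 1, a square-root branch point, modulus 1.
The radius of convergence is the smallest modulus among the singular points: 1/11.
The branch terms are analytic at -9/8 and contribute nothing to the residue; only the rational part matters.
At the order-3 pole -9/8 set g(ρ) = (ρ - (-9/8))^3*(rational part) = -2/7.
Order-3 pole: residue = g''(a)/2; g''(-9/8) = 0, so the residue is 0.
List the singular points by increasing real part (a conjugate pair: the negative imaginary part first).

Radius of convergence at 0: 1/11.
At -9/8: a pole of order 3; residue 0.
At -1/11: a logarithmic branch point.
At 1: an algebraic (square-root) branch point.


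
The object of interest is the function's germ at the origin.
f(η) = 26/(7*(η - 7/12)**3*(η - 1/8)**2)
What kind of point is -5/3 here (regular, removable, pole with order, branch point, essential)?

The point is a regular point.

Denominator factors: η - 7/12 = -9/4 at η = -5/3; η - 1/8 = -43/24 at η = -5/3 — none vanishes.
So the germ continues analytically to -5/3.


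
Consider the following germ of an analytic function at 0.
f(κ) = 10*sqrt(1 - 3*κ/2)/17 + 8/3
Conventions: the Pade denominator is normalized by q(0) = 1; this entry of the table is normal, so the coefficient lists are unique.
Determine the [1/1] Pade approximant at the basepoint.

Taylor coefficients needed (expand at 0): a_0 = 166/51, a_1 = -15/34, a_2 = -45/272.
Write the denominator as Q(κ) = 1 + q1*κ. Requiring Q*f - P = O(κ^3) with deg P <= 1 kills the coefficients of κ^2..κ^2 in Q*f:
  κ^2: a_2 + q1*a_1 = 0, i.e. -45/272 + (-15/34)*q1 = 0.
Solving this linear system: q1 = -3/8.
The numerator is Q*f truncated at degree 1: P0 = a_0 = 166/51; P1 = a_1 + q1*a_0 = -113/68.

The Pade approximant has numerator coefficients [166/51, -113/68]; denominator coefficients [1, -3/8].


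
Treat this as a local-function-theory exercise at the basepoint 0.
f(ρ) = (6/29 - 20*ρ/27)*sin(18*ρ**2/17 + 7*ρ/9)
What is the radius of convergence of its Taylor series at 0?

The factor sin(18*ρ**2/17 + 7*ρ/9) is entire and contributes no finite singular point.
The polynomial part has no poles.
No finite singular points: the Taylor series at 0 converges everywhere.

The radius of convergence is infinite.


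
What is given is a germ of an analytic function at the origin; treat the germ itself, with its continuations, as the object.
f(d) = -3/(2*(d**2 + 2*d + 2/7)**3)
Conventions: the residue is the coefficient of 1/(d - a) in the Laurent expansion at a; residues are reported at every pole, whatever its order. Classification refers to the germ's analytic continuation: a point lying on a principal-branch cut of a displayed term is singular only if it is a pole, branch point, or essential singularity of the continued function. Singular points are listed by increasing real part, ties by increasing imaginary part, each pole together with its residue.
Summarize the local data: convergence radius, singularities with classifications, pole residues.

Radius of convergence at 0: 1 - (1/7)*sqrt(35).
At -1 - (1/7)*sqrt(35): a pole of order 3; residue (441/4000)*sqrt(35).
At -1 + (1/7)*sqrt(35): a pole of order 3; residue -(441/4000)*sqrt(35).

Denominator factor (d**2 + 2*d + 2/7)^3: discriminant 20/7, real irrational roots -1 + (1/7)*sqrt(35) and -1 - (1/7)*sqrt(35); poles of order 3, moduli 1 - (1/7)*sqrt(35) and 1 + (1/7)*sqrt(35).
The radius of convergence is the smallest modulus among the singular points: 1 - (1/7)*sqrt(35).
The factor d**2 + 2*d + 2/7 splits as (d - a)(d - a') with a = -1 - (1/7)*sqrt(35), a' = -1 + (1/7)*sqrt(35). At the order-3 pole a set g(d) = (d - a)^3*f(d) = [-3/2] / (d - a')^3.
Order-3 pole: residue = g''(a)/2; g''(-1 - (1/7)*sqrt(35)) = (441/2000)*sqrt(35), so the residue is (441/4000)*sqrt(35).
The factor d**2 + 2*d + 2/7 splits as (d - a)(d - a') with a = -1 + (1/7)*sqrt(35), a' = -1 - (1/7)*sqrt(35). At the order-3 pole a set g(d) = (d - a)^3*f(d) = [-3/2] / (d - a')^3.
Order-3 pole: residue = g''(a)/2; g''(-1 + (1/7)*sqrt(35)) = -(441/2000)*sqrt(35), so the residue is -(441/4000)*sqrt(35).
List the singular points by increasing real part (a conjugate pair: the negative imaginary part first).


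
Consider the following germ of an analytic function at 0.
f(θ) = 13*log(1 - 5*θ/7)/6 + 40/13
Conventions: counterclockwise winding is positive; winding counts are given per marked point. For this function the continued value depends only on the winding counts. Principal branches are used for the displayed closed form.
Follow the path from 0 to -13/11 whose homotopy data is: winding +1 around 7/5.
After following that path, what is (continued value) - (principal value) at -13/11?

The rational part is single-valued and drops out of the difference; each branch term changes only by its own monodromy.
(13/6)*log(1 - θ/(7/5)): each positive loop around 7/5 adds 2*pi*i to the log, so winding +1 contributes (13/6)*(1)*2*pi*i = (13/3)*pi*i.
Summing the contributions at θ = -13/11 gives (13/3)*pi*i.

Continued minus principal equals (13/3)*pi*i.


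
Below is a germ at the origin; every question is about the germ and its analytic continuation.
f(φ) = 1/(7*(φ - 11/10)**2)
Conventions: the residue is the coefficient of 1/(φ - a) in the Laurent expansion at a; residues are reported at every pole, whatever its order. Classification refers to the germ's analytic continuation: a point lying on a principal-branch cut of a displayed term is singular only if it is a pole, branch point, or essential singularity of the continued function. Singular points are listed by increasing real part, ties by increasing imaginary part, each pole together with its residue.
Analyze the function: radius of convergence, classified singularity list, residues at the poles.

Denominator factor (φ - 11/10)^2: pole of order 2 at 11/10, modulus 11/10.
The radius of convergence is the smallest modulus among the singular points: 11/10.
At the order-2 pole 11/10 set g(φ) = (φ - (11/10))^2*f(φ) = 1/7.
Order-2 pole: residue = g'(a); g'(11/10) = 0, so the residue is 0.

Radius of convergence at 0: 11/10.
At 11/10: a pole of order 2; residue 0.


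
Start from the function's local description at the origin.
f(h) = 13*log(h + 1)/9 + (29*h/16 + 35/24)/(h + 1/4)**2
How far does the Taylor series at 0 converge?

Denominator factor (h + 1/4)^2: pole of order 2 at -1/4, modulus 1/4.
Branch term (13/9)*log(1 - h/(-1)): its argument vanishes at h = -1, a logarithmic branch point, modulus 1.
The radius of convergence is the smallest modulus among the singular points: 1/4.

The radius of convergence is 1/4.


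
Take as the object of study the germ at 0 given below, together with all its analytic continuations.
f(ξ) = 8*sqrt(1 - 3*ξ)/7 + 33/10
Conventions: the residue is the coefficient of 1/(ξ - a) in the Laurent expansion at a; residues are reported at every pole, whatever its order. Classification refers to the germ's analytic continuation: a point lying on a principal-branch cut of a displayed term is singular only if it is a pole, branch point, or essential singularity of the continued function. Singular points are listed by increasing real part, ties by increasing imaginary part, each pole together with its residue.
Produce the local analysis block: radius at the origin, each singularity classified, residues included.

Branch term (8/7)*sqrt(1 - ξ/(1/3)): its argument vanishes at ξ = 1/3, a square-root branch point, modulus 1/3.
The radius of convergence is the smallest modulus among the singular points: 1/3.

Radius of convergence at 0: 1/3.
At 1/3: an algebraic (square-root) branch point.


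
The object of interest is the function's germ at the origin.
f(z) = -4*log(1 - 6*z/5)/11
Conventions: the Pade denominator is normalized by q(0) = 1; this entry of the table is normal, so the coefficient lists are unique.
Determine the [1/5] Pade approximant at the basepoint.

The Pade approximant has numerator coefficients [0, 24/55]; denominator coefficients [1, -3/5, -3/25, -9/125, -171/3125, -729/15625].

Taylor coefficients needed (expand at 0): a_0 = 0, a_1 = 24/55, a_2 = 72/275, a_3 = 288/1375, a_4 = 1296/6875, a_5 = 31104/171875, a_6 = 31104/171875.
Write the denominator as Q(z) = 1 + q1*z + q2*z^2 + q3*z^3 + q4*z^4 + q5*z^5. Requiring Q*f - P = O(z^7) with deg P <= 1 kills the coefficients of z^2..z^6 in Q*f:
  z^2: a_2 + q1*a_1 + q2*a_0 = 0, i.e. 72/275 + (24/55)*q1 + (0)*q2 = 0.
  z^3: a_3 + q1*a_2 + q2*a_1 + q3*a_0 = 0, i.e. 288/1375 + (72/275)*q1 + (24/55)*q2 + (0)*q3 = 0.
  z^4: a_4 + q1*a_3 + q2*a_2 + q3*a_1 + q4*a_0 = 0, i.e. 1296/6875 + (288/1375)*q1 + (72/275)*q2 + (24/55)*q3 + (0)*q4 = 0.
  z^5: a_5 + q1*a_4 + q2*a_3 + q3*a_2 + q4*a_1 + q5*a_0 = 0, i.e. 31104/171875 + (1296/6875)*q1 + (288/1375)*q2 + (72/275)*q3 + (24/55)*q4 + (0)*q5 = 0.
  z^6: a_6 + q1*a_5 + q2*a_4 + q3*a_3 + q4*a_2 + q5*a_1 = 0, i.e. 31104/171875 + (31104/171875)*q1 + (1296/6875)*q2 + (288/1375)*q3 + (72/275)*q4 + (24/55)*q5 = 0.
Solving this linear system: q1 = -3/5, q2 = -3/25, q3 = -9/125, q4 = -171/3125, q5 = -729/15625.
The numerator is Q*f truncated at degree 1: P0 = a_0 = 0; P1 = a_1 + q1*a_0 = 24/55.


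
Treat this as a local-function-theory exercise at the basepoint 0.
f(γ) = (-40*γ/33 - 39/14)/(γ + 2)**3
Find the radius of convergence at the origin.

The radius of convergence is 2.

Denominator factor (γ + 2)^3: pole of order 3 at -2, modulus 2.
The radius of convergence is the smallest modulus among the singular points: 2.


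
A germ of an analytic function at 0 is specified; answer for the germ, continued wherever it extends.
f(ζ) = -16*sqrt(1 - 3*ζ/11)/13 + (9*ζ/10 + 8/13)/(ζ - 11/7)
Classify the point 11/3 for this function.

The point is an algebraic (square-root) branch point.

The term (-16/13)*sqrt(1 - ζ/(11/3)) has argument 1 - 11/3/(11/3) = 0 at 11/3: a square-root (algebraic, two-sheeted) branch point; the remaining terms are analytic or single-valued there.


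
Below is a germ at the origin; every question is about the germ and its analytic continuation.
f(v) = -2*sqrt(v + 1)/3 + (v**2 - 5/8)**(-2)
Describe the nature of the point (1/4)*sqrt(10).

The point is a pole of order 2.

The denominator factor v**2 - 5/8 vanishes at (1/4)*sqrt(10) and appears to the power 2; the numerator there equals 1, nonzero, and no other factor vanishes.
The branch terms are analytic at this point.
Hence a pole whose order is the multiplicity, 2.


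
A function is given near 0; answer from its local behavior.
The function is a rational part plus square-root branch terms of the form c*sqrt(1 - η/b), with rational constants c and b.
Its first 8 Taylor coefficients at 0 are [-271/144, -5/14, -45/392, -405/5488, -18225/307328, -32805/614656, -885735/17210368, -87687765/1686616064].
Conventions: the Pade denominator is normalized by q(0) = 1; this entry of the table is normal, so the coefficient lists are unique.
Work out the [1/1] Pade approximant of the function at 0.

The Pade approximant has numerator coefficients [-271/144, 111/448]; denominator coefficients [1, -9/28].

Taylor coefficients needed (read off): a_0 = -271/144, a_1 = -5/14, a_2 = -45/392.
Write the denominator as Q(η) = 1 + q1*η. Requiring Q*f - P = O(η^3) with deg P <= 1 kills the coefficients of η^2..η^2 in Q*f:
  η^2: a_2 + q1*a_1 = 0, i.e. -45/392 + (-5/14)*q1 = 0.
Solving this linear system: q1 = -9/28.
The numerator is Q*f truncated at degree 1: P0 = a_0 = -271/144; P1 = a_1 + q1*a_0 = 111/448.


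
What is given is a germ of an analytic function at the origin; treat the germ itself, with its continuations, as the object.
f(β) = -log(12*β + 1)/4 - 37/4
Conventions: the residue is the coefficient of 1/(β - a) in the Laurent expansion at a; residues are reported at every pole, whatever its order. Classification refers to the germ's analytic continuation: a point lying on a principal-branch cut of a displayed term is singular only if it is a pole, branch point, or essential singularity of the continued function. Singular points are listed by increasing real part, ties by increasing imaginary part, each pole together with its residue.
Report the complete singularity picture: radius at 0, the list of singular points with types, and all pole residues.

Radius of convergence at 0: 1/12.
At -1/12: a logarithmic branch point.

Branch term (-1/4)*log(1 - β/(-1/12)): its argument vanishes at β = -1/12, a logarithmic branch point, modulus 1/12.
The radius of convergence is the smallest modulus among the singular points: 1/12.


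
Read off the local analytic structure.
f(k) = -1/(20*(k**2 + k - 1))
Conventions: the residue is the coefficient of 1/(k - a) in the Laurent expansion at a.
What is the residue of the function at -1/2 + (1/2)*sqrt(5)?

The factor k**2 + k - 1 splits as (k - a)(k - a') with a = -1/2 + (1/2)*sqrt(5), a' = -1/2 - (1/2)*sqrt(5). At the order-1 pole a set g(k) = (k - a)*f(k) = [-1/20] / (k - a').
Simple pole: residue = g(a) at a = -1/2 + (1/2)*sqrt(5), which is -(1/100)*sqrt(5).

The residue is -(1/100)*sqrt(5).


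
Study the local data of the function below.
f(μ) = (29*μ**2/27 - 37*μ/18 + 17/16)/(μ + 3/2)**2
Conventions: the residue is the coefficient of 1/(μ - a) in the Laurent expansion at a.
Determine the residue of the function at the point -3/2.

At the order-2 pole -3/2 set g(μ) = (μ - (-3/2))^2*f(μ) = 29*μ**2/27 - 37*μ/18 + 17/16.
Order-2 pole: residue = g'(a); g'(-3/2) = -95/18, so the residue is -95/18.

The residue is -95/18.


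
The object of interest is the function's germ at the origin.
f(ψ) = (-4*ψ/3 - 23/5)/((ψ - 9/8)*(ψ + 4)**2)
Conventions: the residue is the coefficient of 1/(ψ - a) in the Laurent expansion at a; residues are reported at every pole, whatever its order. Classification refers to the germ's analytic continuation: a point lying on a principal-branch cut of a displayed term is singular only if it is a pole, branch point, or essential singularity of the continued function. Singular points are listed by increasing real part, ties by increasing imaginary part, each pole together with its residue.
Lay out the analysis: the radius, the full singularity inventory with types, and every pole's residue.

Denominator factor (ψ - 9/8): pole of order 1 at 9/8, modulus 9/8.
Denominator factor (ψ + 4)^2: pole of order 2 at -4, modulus 4.
The radius of convergence is the smallest modulus among the singular points: 9/8.
At the order-2 pole -4 set g(ψ) = (ψ - (-4))^2*f(ψ) = (-4*ψ/3 - 23/5)/(ψ - 9/8).
Order-2 pole: residue = g'(a); g'(-4) = 1952/8405, so the residue is 1952/8405.
At the order-1 pole 9/8 set g(ψ) = (ψ - (9/8))*f(ψ) = (-4*ψ/3 - 23/5)/(ψ + 4)**2.
Simple pole: residue = g(a) at a = 9/8, which is -1952/8405.
List the singular points by increasing real part (a conjugate pair: the negative imaginary part first).

Radius of convergence at 0: 9/8.
At -4: a pole of order 2; residue 1952/8405.
At 9/8: a pole of order 1; residue -1952/8405.
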